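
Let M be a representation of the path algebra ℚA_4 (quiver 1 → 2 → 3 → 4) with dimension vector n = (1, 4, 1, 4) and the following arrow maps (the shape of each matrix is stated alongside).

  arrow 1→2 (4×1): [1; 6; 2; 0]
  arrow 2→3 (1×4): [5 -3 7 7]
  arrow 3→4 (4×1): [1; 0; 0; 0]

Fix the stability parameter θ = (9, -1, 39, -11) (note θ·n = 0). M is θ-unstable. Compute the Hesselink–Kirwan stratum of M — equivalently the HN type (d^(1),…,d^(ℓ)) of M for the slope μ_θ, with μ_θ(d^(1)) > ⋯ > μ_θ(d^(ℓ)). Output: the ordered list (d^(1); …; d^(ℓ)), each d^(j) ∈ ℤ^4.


Interval decomposition of M: I[1,4], I[2,2]^3, I[4,4]^3.
HN type (ℓ=4): μ^(1)=14; μ^(2)=4; μ^(3)=-1; μ^(4)=-11

((0, 0, 1, 1); (1, 1, 0, 0); (0, 3, 0, 0); (0, 0, 0, 3))


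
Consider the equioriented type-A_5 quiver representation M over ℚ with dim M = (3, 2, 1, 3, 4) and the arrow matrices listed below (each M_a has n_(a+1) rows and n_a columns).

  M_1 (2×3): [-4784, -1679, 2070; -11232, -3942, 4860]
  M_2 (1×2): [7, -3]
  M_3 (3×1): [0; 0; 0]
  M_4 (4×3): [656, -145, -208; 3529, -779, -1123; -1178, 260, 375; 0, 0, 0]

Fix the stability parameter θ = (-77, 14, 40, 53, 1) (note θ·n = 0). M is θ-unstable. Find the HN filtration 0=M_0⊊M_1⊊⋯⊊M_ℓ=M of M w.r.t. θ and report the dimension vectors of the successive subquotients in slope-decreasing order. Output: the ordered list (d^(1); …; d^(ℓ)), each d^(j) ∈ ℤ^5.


Via rank(M_{q-1}∘⋯∘M_p): M ≅ I[1,1]^2, I[1,3], I[2,2], I[4,5]^3, I[5,5].
μ_θ-semistable layers: μ^(1)=40; μ^(2)=27; μ^(3)=14; μ^(4)=1; μ^(5)=-77

((0, 0, 1, 0, 0); (0, 0, 0, 3, 3); (0, 2, 0, 0, 0); (0, 0, 0, 0, 1); (3, 0, 0, 0, 0))


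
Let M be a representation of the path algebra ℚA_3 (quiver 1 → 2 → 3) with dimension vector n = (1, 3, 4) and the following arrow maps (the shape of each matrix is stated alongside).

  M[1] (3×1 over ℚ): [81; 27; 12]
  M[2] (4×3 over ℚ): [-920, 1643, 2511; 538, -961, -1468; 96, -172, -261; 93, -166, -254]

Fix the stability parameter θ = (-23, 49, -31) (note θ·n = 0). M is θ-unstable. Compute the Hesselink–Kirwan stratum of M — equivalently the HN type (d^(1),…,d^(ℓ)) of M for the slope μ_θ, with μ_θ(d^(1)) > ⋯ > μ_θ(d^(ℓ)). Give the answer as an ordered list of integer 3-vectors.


Via rank(M_{q-1}∘⋯∘M_p): M ≅ I[1,3], I[2,3]^2, I[3,3].
μ_θ-semistable layers: μ^(1)=9; μ^(2)=-23; μ^(3)=-31

((0, 3, 3); (1, 0, 0); (0, 0, 1))


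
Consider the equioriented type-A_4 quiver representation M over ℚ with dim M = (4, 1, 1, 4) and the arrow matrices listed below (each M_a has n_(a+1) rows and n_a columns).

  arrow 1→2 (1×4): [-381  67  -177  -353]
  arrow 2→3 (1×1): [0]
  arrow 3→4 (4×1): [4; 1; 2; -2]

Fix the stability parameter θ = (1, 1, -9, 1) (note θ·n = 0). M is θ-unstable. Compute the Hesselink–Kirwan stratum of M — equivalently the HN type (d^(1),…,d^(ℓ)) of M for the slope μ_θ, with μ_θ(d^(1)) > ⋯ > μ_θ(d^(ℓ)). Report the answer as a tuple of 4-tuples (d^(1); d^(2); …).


Via rank(M_{q-1}∘⋯∘M_p): M ≅ I[1,1]^3, I[1,2], I[3,4], I[4,4]^3.
μ_θ-semistable layers: μ^(1)=1; μ^(2)=-9

((4, 1, 0, 4); (0, 0, 1, 0))


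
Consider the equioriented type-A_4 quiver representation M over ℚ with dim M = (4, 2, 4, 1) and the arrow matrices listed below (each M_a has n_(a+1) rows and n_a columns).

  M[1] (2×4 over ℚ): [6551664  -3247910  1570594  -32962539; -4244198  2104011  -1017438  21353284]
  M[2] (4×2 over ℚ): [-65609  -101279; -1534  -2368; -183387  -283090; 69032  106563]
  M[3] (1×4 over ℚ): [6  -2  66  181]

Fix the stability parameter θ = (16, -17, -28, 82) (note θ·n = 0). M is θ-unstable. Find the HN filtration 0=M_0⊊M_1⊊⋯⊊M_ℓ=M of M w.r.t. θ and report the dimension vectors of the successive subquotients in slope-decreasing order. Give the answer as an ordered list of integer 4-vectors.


Via rank(M_{q-1}∘⋯∘M_p): M ≅ I[1,1]^2, I[1,3], I[1,4], I[3,3]^2.
μ_θ-semistable layers: μ^(1)=82; μ^(2)=16; μ^(3)=-29/3; μ^(4)=-28

((0, 0, 0, 1); (2, 0, 0, 0); (2, 2, 2, 0); (0, 0, 2, 0))


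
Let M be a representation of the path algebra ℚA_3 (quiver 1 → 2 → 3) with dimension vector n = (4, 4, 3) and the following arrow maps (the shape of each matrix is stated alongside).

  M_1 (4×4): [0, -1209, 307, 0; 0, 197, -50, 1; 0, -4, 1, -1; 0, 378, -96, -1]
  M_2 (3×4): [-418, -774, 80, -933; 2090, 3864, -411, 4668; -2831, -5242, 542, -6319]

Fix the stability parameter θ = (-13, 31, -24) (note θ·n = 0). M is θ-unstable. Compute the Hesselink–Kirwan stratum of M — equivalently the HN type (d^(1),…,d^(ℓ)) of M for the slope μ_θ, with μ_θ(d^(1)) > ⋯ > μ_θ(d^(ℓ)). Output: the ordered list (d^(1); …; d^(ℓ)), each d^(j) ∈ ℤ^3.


Via rank(M_{q-1}∘⋯∘M_p): M ≅ I[1,1], I[1,3]^3, I[2,2].
μ_θ-semistable layers: μ^(1)=31; μ^(2)=7/2; μ^(3)=-13

((0, 1, 0); (0, 3, 3); (4, 0, 0))


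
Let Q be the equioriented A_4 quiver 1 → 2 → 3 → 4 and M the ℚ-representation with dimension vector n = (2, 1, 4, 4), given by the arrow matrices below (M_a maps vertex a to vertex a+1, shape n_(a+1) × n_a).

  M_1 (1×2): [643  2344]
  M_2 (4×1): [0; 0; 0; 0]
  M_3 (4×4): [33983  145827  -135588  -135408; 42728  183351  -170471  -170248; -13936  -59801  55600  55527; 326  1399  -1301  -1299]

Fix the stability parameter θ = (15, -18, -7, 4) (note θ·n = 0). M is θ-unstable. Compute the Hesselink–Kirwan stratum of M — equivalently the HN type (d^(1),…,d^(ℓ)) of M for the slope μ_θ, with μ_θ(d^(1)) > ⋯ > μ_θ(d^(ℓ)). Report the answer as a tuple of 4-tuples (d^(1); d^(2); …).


Barcode: M ≅ I[1,1], I[1,2], I[3,4]^4. HN layers by μ_θ (4 steps, strictly decreasing):
  μ^(1)=15; μ^(2)=4; μ^(3)=-3/2; μ^(4)=-7

((1, 0, 0, 0); (0, 0, 0, 4); (1, 1, 0, 0); (0, 0, 4, 0))


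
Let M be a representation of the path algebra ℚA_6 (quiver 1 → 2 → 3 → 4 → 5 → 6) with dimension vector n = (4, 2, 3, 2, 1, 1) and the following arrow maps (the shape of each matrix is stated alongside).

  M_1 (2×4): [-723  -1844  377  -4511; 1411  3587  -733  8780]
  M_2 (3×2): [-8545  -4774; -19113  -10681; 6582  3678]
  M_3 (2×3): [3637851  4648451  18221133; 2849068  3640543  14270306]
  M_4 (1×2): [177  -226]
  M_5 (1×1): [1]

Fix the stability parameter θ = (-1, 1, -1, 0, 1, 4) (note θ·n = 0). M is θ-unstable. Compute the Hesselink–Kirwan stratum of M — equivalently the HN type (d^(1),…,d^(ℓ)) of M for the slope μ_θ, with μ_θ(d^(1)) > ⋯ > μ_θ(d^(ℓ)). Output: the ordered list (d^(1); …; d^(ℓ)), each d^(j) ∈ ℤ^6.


Barcode: M ≅ I[1,1]^2, I[1,4], I[1,6], I[3,3]. HN layers by μ_θ (4 steps, strictly decreasing):
  μ^(1)=4; μ^(2)=1; μ^(3)=0; μ^(4)=-1

((0, 0, 0, 0, 0, 1); (0, 0, 0, 0, 1, 0); (0, 2, 2, 2, 0, 0); (4, 0, 1, 0, 0, 0))


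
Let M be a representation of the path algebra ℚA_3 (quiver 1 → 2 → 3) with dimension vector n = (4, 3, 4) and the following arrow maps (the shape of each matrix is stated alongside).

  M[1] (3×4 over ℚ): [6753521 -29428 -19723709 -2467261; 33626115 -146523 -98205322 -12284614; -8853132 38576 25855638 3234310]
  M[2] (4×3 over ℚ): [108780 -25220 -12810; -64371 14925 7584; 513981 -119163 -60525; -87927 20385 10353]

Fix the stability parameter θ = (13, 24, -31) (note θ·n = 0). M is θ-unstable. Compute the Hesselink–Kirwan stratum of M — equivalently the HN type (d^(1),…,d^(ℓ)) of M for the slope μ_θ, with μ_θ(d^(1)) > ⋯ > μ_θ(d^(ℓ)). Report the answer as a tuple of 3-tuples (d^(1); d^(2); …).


Interval decomposition of M: I[1,1], I[1,2], I[1,3]^2, I[3,3]^2.
HN type (ℓ=4): μ^(1)=24; μ^(2)=13; μ^(3)=2; μ^(4)=-31

((0, 1, 0); (2, 0, 0); (2, 2, 2); (0, 0, 2))


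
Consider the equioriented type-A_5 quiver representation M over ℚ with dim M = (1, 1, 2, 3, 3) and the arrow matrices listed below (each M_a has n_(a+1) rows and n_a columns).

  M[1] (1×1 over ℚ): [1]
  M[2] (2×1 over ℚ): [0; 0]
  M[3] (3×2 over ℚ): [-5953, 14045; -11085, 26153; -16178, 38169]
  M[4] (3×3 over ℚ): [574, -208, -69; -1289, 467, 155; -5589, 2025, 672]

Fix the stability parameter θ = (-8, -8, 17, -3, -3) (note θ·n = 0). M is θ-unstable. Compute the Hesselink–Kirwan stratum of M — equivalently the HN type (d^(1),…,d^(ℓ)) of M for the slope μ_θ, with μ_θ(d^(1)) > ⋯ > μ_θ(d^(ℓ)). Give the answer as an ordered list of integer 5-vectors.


Interval decomposition of M: I[1,2], I[3,4], I[3,5], I[4,5], I[5,5].
HN type (ℓ=4): μ^(1)=7; μ^(2)=11/3; μ^(3)=-3; μ^(4)=-8

((0, 0, 1, 1, 0); (0, 0, 1, 1, 1); (0, 0, 0, 1, 2); (1, 1, 0, 0, 0))


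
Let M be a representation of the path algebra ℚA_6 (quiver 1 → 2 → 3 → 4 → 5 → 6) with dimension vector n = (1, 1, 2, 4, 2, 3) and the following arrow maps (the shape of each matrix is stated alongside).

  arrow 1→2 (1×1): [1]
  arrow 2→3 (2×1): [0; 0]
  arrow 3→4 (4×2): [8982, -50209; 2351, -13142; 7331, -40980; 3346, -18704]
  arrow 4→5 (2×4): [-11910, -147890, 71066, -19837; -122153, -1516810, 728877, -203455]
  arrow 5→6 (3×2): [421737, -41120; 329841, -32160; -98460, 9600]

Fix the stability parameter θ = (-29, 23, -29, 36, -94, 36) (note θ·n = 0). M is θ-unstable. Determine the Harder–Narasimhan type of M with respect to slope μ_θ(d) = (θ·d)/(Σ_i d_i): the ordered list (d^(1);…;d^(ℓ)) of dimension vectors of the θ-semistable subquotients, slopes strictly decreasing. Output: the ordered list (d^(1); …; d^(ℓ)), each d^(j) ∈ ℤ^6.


Interval decomposition of M: I[1,2], I[3,4], I[3,6], I[4,4], I[4,5], I[6,6]^2.
HN type (ℓ=3): μ^(1)=36; μ^(2)=23; μ^(3)=-29

((0, 0, 0, 2, 0, 3); (0, 1, 0, 0, 0, 0); (1, 0, 2, 2, 2, 0))


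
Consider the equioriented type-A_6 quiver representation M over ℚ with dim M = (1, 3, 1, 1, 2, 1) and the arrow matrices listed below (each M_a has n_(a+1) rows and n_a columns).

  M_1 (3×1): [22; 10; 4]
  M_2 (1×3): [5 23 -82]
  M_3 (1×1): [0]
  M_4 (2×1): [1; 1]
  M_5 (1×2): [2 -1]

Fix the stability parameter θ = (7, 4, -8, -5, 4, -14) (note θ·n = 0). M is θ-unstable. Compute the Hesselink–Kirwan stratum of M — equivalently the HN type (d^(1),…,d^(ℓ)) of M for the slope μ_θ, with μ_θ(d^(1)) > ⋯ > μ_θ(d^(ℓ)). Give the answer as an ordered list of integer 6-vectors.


Interval decomposition of M: I[1,3], I[2,2]^2, I[4,6], I[5,5].
HN type (ℓ=3): μ^(1)=4; μ^(2)=1; μ^(3)=-5

((0, 2, 0, 0, 1, 0); (1, 1, 1, 0, 0, 0); (0, 0, 0, 1, 1, 1))


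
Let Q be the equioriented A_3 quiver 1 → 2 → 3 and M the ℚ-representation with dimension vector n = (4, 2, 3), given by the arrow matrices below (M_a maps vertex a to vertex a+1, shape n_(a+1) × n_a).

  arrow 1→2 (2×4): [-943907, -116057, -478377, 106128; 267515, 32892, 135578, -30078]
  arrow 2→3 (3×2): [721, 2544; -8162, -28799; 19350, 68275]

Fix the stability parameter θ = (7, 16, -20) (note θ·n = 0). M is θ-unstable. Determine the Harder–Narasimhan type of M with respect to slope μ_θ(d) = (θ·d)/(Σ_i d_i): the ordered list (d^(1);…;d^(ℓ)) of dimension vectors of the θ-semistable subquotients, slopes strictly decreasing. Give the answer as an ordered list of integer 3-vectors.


Interval decomposition of M: I[1,1]^2, I[1,3]^2, I[3,3].
HN type (ℓ=3): μ^(1)=7; μ^(2)=1; μ^(3)=-20

((2, 0, 0); (2, 2, 2); (0, 0, 1))


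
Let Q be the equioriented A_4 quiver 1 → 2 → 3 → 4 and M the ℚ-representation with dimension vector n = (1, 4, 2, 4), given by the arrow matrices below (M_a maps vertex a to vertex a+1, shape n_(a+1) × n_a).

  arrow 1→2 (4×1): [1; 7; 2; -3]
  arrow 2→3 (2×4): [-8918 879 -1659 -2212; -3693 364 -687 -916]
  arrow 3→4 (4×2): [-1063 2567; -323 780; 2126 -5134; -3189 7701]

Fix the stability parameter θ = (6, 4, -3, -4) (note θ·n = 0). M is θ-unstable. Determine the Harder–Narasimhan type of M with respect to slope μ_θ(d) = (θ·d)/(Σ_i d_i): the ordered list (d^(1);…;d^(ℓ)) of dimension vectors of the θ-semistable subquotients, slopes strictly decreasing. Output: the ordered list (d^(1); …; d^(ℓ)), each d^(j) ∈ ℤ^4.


Barcode: M ≅ I[1,4], I[2,2]^2, I[2,4], I[4,4]^2. HN layers by μ_θ (4 steps, strictly decreasing):
  μ^(1)=4; μ^(2)=3/4; μ^(3)=-1; μ^(4)=-4

((0, 2, 0, 0); (1, 1, 1, 1); (0, 1, 1, 1); (0, 0, 0, 2))


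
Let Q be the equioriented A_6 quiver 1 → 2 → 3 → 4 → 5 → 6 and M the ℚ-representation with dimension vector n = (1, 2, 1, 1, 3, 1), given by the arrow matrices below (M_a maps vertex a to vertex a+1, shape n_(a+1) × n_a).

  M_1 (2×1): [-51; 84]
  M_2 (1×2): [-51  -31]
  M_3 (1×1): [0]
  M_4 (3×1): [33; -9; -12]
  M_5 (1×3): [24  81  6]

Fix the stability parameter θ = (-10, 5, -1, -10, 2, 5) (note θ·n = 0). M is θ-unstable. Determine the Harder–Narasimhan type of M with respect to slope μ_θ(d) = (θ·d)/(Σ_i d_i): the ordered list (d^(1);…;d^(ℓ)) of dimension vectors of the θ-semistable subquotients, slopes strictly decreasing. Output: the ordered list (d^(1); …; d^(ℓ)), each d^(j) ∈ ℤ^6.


Via rank(M_{q-1}∘⋯∘M_p): M ≅ I[1,3], I[2,2], I[4,6], I[5,5]^2.
μ_θ-semistable layers: μ^(1)=5; μ^(2)=2; μ^(3)=-10

((0, 1, 0, 0, 0, 1); (0, 1, 1, 0, 3, 0); (1, 0, 0, 1, 0, 0))


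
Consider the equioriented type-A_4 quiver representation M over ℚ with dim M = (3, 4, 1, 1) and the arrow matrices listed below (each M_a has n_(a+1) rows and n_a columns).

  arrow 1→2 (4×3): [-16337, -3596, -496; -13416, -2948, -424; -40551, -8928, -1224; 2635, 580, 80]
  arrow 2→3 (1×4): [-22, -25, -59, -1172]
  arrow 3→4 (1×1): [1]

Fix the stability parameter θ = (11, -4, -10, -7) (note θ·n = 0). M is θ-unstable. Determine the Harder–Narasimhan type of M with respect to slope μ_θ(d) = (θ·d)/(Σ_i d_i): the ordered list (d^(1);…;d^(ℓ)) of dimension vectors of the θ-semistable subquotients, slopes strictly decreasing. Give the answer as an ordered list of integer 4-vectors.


Via rank(M_{q-1}∘⋯∘M_p): M ≅ I[1,1], I[1,2], I[1,4], I[2,2]^2.
μ_θ-semistable layers: μ^(1)=11; μ^(2)=7/2; μ^(3)=-5/2; μ^(4)=-4

((1, 0, 0, 0); (1, 1, 0, 0); (1, 1, 1, 1); (0, 2, 0, 0))


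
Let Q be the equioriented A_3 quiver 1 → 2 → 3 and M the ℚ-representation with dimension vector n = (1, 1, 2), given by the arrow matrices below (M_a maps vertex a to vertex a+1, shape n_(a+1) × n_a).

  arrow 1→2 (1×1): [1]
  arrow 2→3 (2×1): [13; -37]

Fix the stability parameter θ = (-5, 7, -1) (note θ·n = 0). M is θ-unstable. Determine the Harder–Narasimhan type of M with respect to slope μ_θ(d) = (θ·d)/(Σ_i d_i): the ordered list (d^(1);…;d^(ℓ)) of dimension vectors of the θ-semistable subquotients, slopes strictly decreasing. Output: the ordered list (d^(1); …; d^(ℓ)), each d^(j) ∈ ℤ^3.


Interval decomposition of M: I[1,3], I[3,3].
HN type (ℓ=3): μ^(1)=3; μ^(2)=-1; μ^(3)=-5

((0, 1, 1); (0, 0, 1); (1, 0, 0))


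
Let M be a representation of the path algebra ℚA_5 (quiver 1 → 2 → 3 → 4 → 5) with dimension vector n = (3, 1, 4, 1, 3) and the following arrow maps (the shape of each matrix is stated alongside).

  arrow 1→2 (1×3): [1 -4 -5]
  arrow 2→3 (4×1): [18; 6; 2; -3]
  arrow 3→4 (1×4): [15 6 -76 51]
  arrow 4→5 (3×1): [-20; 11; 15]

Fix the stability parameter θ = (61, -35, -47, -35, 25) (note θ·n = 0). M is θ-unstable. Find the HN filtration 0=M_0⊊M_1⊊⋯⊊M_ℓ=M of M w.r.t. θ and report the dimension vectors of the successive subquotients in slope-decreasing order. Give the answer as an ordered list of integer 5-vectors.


Via rank(M_{q-1}∘⋯∘M_p): M ≅ I[1,1]^2, I[1,5], I[3,3]^3, I[5,5]^2.
μ_θ-semistable layers: μ^(1)=61; μ^(2)=25; μ^(3)=-14; μ^(4)=-47

((2, 0, 0, 0, 0); (0, 0, 0, 0, 3); (1, 1, 1, 1, 0); (0, 0, 3, 0, 0))


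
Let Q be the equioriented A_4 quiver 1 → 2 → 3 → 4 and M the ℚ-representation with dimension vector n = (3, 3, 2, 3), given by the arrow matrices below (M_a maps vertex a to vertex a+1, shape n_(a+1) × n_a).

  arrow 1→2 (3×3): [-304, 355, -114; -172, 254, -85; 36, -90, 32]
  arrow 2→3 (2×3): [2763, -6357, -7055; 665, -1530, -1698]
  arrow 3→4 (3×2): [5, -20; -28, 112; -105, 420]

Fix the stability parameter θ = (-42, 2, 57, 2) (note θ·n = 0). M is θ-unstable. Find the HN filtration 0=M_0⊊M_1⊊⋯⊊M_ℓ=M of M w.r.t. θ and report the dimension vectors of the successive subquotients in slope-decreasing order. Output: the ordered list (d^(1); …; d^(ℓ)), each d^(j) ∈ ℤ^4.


Interval decomposition of M: I[1,2], I[1,3], I[1,4], I[4,4]^2.
HN type (ℓ=4): μ^(1)=57; μ^(2)=59/2; μ^(3)=2; μ^(4)=-42

((0, 0, 1, 0); (0, 0, 1, 1); (0, 3, 0, 2); (3, 0, 0, 0))


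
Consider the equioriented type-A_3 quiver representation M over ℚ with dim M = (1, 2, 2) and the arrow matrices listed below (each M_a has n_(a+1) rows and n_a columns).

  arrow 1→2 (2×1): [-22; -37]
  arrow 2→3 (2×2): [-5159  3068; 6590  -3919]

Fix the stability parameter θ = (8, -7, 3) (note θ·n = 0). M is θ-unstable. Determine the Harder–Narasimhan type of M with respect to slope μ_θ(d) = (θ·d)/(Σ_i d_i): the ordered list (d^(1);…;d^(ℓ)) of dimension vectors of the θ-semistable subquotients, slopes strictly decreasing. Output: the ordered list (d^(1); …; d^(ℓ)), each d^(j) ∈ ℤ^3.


Barcode: M ≅ I[1,3], I[2,3]. HN layers by μ_θ (3 steps, strictly decreasing):
  μ^(1)=3; μ^(2)=1/2; μ^(3)=-7

((0, 0, 2); (1, 1, 0); (0, 1, 0))


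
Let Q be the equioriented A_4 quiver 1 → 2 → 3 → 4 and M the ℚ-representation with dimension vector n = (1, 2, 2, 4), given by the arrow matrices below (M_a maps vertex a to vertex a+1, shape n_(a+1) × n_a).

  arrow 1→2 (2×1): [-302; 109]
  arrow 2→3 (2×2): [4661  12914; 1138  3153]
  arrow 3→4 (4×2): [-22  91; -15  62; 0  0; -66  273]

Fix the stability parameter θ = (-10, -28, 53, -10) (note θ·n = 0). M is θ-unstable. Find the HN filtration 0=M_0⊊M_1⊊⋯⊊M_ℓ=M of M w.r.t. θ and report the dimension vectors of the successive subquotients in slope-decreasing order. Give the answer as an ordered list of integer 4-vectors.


Barcode: M ≅ I[1,4], I[2,4], I[4,4]^2. HN layers by μ_θ (4 steps, strictly decreasing):
  μ^(1)=43/2; μ^(2)=-10; μ^(3)=-19; μ^(4)=-28

((0, 0, 2, 2); (0, 0, 0, 2); (1, 1, 0, 0); (0, 1, 0, 0))


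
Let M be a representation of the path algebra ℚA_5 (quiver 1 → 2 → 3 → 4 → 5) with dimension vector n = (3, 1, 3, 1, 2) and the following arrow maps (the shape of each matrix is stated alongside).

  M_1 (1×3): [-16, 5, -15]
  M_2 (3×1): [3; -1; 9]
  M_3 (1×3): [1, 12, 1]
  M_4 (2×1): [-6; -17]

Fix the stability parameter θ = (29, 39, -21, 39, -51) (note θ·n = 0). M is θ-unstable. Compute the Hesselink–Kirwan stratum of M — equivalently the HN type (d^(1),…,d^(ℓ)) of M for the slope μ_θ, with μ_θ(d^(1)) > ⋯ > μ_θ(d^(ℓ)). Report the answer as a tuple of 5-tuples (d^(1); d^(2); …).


Via rank(M_{q-1}∘⋯∘M_p): M ≅ I[1,1]^2, I[1,3], I[3,3], I[3,5], I[5,5].
μ_θ-semistable layers: μ^(1)=29; μ^(2)=47/3; μ^(3)=-6; μ^(4)=-21; μ^(5)=-51

((2, 0, 0, 0, 0); (1, 1, 1, 0, 0); (0, 0, 0, 1, 1); (0, 0, 2, 0, 0); (0, 0, 0, 0, 1))


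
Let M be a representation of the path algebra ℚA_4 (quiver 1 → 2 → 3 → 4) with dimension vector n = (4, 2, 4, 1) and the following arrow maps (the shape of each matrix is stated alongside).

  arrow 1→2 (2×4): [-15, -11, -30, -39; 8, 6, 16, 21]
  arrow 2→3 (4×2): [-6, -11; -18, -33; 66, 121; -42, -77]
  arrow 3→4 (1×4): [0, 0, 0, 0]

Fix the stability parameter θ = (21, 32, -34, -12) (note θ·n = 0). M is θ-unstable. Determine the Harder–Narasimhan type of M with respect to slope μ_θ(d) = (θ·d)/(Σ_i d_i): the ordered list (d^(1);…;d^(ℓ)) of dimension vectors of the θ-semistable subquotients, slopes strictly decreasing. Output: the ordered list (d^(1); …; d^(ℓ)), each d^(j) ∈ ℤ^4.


Via rank(M_{q-1}∘⋯∘M_p): M ≅ I[1,1]^2, I[1,2], I[1,3], I[3,3]^3, I[4,4].
μ_θ-semistable layers: μ^(1)=32; μ^(2)=21; μ^(3)=19/3; μ^(4)=-12; μ^(5)=-34

((0, 1, 0, 0); (3, 0, 0, 0); (1, 1, 1, 0); (0, 0, 0, 1); (0, 0, 3, 0))


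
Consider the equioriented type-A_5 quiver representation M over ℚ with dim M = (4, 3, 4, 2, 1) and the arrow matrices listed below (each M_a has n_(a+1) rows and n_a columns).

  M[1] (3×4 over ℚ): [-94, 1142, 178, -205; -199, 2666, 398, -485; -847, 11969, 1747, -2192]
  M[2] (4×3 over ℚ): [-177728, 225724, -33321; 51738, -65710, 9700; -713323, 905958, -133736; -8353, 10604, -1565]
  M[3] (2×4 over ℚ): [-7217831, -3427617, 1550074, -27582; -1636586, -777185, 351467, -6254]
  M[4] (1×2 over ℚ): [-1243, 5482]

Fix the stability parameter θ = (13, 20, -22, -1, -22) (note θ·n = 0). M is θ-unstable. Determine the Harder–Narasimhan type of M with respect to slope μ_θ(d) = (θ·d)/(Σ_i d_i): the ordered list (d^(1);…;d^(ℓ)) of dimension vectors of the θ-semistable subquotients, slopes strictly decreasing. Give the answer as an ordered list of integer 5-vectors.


Interval decomposition of M: I[1,1], I[1,3], I[1,4], I[1,5], I[3,3].
HN type (ℓ=5): μ^(1)=13; μ^(2)=11/3; μ^(3)=5/2; μ^(4)=-12/5; μ^(5)=-22

((1, 0, 0, 0, 0); (1, 1, 1, 0, 0); (1, 1, 1, 1, 0); (1, 1, 1, 1, 1); (0, 0, 1, 0, 0))


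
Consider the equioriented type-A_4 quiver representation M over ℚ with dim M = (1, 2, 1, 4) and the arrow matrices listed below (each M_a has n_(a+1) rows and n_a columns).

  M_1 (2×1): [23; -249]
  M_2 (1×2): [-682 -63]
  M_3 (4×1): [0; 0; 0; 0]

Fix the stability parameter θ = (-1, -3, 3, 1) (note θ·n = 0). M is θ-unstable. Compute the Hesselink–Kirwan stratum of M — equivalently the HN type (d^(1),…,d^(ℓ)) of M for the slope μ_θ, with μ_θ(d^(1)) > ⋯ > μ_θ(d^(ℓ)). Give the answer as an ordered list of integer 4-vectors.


Barcode: M ≅ I[1,3], I[2,2], I[4,4]^4. HN layers by μ_θ (4 steps, strictly decreasing):
  μ^(1)=3; μ^(2)=1; μ^(3)=-2; μ^(4)=-3

((0, 0, 1, 0); (0, 0, 0, 4); (1, 1, 0, 0); (0, 1, 0, 0))


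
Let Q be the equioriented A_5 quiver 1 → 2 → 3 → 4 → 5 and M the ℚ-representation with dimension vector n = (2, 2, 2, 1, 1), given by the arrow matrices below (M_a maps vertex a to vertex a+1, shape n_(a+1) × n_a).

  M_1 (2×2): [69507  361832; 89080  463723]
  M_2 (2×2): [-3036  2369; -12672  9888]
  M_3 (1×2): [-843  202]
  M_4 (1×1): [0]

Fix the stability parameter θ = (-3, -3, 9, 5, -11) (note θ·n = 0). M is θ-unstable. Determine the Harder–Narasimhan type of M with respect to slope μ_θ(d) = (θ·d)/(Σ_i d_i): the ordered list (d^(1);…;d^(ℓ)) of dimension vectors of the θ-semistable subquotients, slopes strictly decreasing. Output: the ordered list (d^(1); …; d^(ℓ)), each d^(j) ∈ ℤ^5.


Interval decomposition of M: I[1,2], I[1,4], I[3,3], I[5,5].
HN type (ℓ=4): μ^(1)=9; μ^(2)=7; μ^(3)=-3; μ^(4)=-11

((0, 0, 1, 0, 0); (0, 0, 1, 1, 0); (2, 2, 0, 0, 0); (0, 0, 0, 0, 1))


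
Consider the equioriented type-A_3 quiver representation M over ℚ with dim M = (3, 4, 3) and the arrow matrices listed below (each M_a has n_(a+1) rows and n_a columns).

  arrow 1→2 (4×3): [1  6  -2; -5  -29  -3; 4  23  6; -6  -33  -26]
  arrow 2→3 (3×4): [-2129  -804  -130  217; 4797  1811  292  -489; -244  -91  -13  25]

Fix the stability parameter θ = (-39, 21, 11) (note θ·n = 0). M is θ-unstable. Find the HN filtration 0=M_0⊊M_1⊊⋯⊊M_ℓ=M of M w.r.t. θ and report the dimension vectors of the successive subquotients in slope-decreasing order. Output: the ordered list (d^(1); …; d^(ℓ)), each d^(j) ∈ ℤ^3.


Via rank(M_{q-1}∘⋯∘M_p): M ≅ I[1,2], I[1,3]^2, I[2,3].
μ_θ-semistable layers: μ^(1)=21; μ^(2)=16; μ^(3)=-39

((0, 1, 0); (0, 3, 3); (3, 0, 0))


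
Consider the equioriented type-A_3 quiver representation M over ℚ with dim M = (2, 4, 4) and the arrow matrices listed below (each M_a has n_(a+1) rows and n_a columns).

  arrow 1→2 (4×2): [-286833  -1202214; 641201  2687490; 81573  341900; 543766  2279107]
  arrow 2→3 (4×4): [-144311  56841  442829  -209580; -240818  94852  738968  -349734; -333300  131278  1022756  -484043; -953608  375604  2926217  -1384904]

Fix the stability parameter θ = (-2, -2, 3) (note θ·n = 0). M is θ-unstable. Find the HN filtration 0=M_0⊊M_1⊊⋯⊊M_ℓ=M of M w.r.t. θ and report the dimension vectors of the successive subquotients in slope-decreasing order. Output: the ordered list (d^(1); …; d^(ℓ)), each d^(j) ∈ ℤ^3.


Barcode: M ≅ I[1,3]^2, I[2,3]^2. HN layers by μ_θ (2 steps, strictly decreasing):
  μ^(1)=3; μ^(2)=-2

((0, 0, 4); (2, 4, 0))


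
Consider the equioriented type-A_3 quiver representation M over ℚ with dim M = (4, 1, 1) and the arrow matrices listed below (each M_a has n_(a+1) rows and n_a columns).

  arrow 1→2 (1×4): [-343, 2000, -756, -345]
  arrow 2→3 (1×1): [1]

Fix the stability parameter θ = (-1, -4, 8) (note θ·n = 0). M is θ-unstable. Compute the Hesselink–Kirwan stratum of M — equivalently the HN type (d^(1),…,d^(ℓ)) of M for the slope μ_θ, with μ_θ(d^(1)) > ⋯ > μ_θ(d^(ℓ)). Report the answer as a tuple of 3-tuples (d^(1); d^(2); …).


Via rank(M_{q-1}∘⋯∘M_p): M ≅ I[1,1]^3, I[1,3].
μ_θ-semistable layers: μ^(1)=8; μ^(2)=-1; μ^(3)=-5/2

((0, 0, 1); (3, 0, 0); (1, 1, 0))


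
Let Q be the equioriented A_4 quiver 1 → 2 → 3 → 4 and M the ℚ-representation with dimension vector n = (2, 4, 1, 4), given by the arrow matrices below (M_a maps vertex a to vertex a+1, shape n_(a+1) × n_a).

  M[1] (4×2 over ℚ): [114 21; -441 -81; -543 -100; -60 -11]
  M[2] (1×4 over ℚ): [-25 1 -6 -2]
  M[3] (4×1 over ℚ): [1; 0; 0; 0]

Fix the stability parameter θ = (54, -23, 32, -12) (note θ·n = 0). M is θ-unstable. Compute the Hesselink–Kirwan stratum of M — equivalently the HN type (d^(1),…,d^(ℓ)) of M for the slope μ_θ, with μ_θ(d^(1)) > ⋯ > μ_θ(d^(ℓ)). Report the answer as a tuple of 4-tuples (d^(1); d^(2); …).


Via rank(M_{q-1}∘⋯∘M_p): M ≅ I[1,2], I[1,4], I[2,2]^2, I[4,4]^3.
μ_θ-semistable layers: μ^(1)=31/2; μ^(2)=51/4; μ^(3)=-12; μ^(4)=-23

((1, 1, 0, 0); (1, 1, 1, 1); (0, 0, 0, 3); (0, 2, 0, 0))


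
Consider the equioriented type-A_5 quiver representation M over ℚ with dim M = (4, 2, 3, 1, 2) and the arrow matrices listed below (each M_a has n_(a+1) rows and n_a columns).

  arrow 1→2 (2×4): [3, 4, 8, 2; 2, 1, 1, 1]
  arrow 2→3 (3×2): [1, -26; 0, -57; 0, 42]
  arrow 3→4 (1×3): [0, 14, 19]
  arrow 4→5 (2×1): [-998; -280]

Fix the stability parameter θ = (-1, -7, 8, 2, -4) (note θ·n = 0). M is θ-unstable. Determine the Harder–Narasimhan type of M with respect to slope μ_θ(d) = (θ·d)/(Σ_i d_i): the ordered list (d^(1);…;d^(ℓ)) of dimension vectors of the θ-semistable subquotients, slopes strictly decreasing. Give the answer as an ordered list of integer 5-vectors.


Interval decomposition of M: I[1,1]^2, I[1,3]^2, I[3,5], I[5,5].
HN type (ℓ=4): μ^(1)=8; μ^(2)=2; μ^(3)=-1; μ^(4)=-4

((0, 0, 2, 0, 0); (0, 0, 1, 1, 1); (2, 0, 0, 0, 0); (2, 2, 0, 0, 1))


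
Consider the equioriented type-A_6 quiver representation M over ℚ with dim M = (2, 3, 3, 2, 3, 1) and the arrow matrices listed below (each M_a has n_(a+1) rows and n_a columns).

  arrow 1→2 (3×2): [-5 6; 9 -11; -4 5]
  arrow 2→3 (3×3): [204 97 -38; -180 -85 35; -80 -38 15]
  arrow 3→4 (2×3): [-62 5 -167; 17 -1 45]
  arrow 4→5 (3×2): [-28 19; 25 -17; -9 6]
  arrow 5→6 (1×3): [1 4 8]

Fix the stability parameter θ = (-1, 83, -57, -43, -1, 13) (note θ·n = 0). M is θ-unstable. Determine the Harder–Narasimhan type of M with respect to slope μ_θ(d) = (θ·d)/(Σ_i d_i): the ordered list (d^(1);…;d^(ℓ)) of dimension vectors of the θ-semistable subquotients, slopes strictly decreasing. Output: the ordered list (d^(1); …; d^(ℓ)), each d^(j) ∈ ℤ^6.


Barcode: M ≅ I[1,5], I[1,6], I[2,2], I[3,3], I[5,5]. HN layers by μ_θ (5 steps, strictly decreasing):
  μ^(1)=83; μ^(2)=13; μ^(3)=-1; μ^(4)=-9/2; μ^(5)=-57

((0, 1, 0, 0, 0, 0); (0, 0, 0, 0, 0, 1); (0, 0, 0, 0, 3, 0); (2, 2, 2, 2, 0, 0); (0, 0, 1, 0, 0, 0))


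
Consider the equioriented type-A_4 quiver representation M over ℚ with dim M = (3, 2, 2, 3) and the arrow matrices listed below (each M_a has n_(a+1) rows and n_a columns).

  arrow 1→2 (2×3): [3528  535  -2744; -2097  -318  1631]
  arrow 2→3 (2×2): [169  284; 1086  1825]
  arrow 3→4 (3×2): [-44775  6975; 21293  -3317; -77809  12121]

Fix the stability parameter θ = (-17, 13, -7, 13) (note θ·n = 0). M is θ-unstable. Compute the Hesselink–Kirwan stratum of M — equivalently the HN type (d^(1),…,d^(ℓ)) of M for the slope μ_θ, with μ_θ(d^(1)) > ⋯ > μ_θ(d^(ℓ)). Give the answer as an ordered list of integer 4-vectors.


Via rank(M_{q-1}∘⋯∘M_p): M ≅ I[1,1], I[1,3], I[1,4], I[4,4]^2.
μ_θ-semistable layers: μ^(1)=13; μ^(2)=3; μ^(3)=-17

((0, 0, 0, 3); (0, 2, 2, 0); (3, 0, 0, 0))


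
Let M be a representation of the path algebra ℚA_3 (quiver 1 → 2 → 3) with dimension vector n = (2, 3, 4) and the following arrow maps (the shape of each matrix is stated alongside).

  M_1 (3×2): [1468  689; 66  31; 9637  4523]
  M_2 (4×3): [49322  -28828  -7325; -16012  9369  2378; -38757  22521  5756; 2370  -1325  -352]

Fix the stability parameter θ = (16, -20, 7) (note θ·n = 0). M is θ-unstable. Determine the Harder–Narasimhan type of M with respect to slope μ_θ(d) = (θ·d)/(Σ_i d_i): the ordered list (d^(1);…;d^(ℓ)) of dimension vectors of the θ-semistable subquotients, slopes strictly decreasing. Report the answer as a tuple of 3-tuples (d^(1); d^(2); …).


Interval decomposition of M: I[1,3]^2, I[2,3], I[3,3].
HN type (ℓ=3): μ^(1)=7; μ^(2)=-2; μ^(3)=-20

((0, 0, 4); (2, 2, 0); (0, 1, 0))


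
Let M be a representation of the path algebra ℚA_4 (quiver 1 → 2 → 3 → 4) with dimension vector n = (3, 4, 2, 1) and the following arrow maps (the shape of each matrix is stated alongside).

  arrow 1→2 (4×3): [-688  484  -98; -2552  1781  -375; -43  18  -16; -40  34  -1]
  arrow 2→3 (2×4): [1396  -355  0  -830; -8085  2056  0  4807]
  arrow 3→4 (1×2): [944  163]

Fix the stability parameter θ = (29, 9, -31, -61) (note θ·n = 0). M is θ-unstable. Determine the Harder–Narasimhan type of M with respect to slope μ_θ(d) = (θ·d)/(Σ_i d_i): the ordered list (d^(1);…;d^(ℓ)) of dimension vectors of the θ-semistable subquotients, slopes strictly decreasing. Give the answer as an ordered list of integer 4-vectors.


Interval decomposition of M: I[1,2], I[1,3], I[1,4], I[2,2].
HN type (ℓ=4): μ^(1)=19; μ^(2)=9; μ^(3)=7/3; μ^(4)=-27/2

((1, 1, 0, 0); (0, 1, 0, 0); (1, 1, 1, 0); (1, 1, 1, 1))


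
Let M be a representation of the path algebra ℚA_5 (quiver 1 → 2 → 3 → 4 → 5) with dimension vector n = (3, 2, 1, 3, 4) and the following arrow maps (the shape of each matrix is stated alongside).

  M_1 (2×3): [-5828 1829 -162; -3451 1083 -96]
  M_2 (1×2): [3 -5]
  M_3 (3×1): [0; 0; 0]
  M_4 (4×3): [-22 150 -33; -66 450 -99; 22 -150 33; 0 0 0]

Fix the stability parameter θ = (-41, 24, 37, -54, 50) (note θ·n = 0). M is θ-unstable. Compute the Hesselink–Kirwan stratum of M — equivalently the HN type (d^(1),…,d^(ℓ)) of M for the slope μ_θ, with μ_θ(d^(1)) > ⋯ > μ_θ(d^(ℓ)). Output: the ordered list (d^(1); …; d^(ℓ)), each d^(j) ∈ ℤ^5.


Interval decomposition of M: I[1,1], I[1,2], I[1,3], I[4,4]^2, I[4,5], I[5,5]^3.
HN type (ℓ=5): μ^(1)=50; μ^(2)=37; μ^(3)=24; μ^(4)=-41; μ^(5)=-54

((0, 0, 0, 0, 4); (0, 0, 1, 0, 0); (0, 2, 0, 0, 0); (3, 0, 0, 0, 0); (0, 0, 0, 3, 0))


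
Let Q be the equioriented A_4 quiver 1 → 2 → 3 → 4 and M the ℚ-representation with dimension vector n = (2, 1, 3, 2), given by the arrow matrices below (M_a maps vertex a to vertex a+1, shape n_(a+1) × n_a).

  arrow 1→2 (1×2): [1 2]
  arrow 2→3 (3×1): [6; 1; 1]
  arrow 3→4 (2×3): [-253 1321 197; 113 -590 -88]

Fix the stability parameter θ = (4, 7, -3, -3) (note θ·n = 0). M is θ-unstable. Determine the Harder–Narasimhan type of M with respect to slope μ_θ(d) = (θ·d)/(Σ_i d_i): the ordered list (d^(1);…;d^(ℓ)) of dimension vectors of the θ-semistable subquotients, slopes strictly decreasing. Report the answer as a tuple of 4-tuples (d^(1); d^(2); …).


Via rank(M_{q-1}∘⋯∘M_p): M ≅ I[1,1], I[1,3], I[3,4]^2.
μ_θ-semistable layers: μ^(1)=4; μ^(2)=8/3; μ^(3)=-3

((1, 0, 0, 0); (1, 1, 1, 0); (0, 0, 2, 2))


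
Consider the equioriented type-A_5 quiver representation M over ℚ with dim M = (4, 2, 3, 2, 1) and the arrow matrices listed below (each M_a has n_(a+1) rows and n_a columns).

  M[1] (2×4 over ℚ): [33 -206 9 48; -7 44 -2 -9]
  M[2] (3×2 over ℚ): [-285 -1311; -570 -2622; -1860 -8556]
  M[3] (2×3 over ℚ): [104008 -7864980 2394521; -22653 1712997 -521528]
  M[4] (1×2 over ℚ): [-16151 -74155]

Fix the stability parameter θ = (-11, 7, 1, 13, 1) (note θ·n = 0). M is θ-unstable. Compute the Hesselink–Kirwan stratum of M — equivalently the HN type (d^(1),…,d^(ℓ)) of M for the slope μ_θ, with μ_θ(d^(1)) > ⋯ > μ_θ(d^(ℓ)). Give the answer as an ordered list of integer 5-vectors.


Barcode: M ≅ I[1,1]^2, I[1,2], I[1,5], I[3,3], I[3,4]. HN layers by μ_θ (5 steps, strictly decreasing):
  μ^(1)=13; μ^(2)=7; μ^(3)=4; μ^(4)=1; μ^(5)=-11

((0, 0, 0, 1, 0); (0, 1, 0, 1, 1); (0, 1, 1, 0, 0); (0, 0, 2, 0, 0); (4, 0, 0, 0, 0))


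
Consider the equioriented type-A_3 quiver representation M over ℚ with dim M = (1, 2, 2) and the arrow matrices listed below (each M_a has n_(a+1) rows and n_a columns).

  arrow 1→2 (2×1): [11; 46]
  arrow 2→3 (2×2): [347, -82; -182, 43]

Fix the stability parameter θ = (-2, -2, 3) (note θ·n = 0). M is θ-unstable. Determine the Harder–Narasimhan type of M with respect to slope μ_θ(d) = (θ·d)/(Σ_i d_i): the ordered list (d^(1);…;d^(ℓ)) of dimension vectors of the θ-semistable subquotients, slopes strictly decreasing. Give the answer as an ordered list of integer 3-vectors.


Barcode: M ≅ I[1,3], I[2,3]. HN layers by μ_θ (2 steps, strictly decreasing):
  μ^(1)=3; μ^(2)=-2

((0, 0, 2); (1, 2, 0))


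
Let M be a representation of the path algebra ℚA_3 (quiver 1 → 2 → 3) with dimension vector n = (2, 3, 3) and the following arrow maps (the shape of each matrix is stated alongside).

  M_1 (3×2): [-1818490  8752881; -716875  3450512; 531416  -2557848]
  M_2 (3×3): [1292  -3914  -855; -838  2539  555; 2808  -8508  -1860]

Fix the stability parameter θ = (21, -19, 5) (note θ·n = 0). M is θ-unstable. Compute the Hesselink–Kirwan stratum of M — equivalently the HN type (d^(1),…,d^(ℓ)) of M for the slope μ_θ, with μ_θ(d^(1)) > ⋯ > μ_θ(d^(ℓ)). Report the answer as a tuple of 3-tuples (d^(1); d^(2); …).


Barcode: M ≅ I[1,2], I[1,3], I[2,3], I[3,3]. HN layers by μ_θ (3 steps, strictly decreasing):
  μ^(1)=5; μ^(2)=1; μ^(3)=-19

((0, 0, 3); (2, 2, 0); (0, 1, 0))


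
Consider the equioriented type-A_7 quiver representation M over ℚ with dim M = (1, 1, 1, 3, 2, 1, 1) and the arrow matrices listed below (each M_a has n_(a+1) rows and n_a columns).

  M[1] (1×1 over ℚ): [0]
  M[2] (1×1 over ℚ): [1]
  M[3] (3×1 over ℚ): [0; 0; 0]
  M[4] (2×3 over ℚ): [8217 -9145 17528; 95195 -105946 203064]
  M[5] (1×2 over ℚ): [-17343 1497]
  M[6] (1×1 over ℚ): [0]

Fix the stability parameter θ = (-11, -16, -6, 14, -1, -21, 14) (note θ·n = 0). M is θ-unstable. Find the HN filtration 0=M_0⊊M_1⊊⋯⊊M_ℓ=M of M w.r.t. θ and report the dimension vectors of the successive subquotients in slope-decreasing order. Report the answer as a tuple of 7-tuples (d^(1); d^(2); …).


Barcode: M ≅ I[1,1], I[2,3], I[4,4], I[4,5], I[4,6], I[7,7]. HN layers by μ_θ (6 steps, strictly decreasing):
  μ^(1)=14; μ^(2)=13/2; μ^(3)=-8/3; μ^(4)=-6; μ^(5)=-11; μ^(6)=-16

((0, 0, 0, 1, 0, 0, 1); (0, 0, 0, 1, 1, 0, 0); (0, 0, 0, 1, 1, 1, 0); (0, 0, 1, 0, 0, 0, 0); (1, 0, 0, 0, 0, 0, 0); (0, 1, 0, 0, 0, 0, 0))


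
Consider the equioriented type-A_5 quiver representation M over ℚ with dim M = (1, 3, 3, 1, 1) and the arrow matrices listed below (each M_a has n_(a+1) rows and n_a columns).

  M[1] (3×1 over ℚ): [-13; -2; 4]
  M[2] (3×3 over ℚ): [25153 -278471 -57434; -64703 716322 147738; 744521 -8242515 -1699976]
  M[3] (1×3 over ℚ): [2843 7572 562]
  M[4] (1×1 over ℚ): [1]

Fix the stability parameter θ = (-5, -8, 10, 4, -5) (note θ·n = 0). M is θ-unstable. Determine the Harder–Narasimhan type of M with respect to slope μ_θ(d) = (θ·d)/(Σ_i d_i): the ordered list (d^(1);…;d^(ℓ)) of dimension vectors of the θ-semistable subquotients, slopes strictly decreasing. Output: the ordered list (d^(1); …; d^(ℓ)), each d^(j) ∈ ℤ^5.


Via rank(M_{q-1}∘⋯∘M_p): M ≅ I[1,5], I[2,3]^2.
μ_θ-semistable layers: μ^(1)=10; μ^(2)=3; μ^(3)=-13/2; μ^(4)=-8

((0, 0, 2, 0, 0); (0, 0, 1, 1, 1); (1, 1, 0, 0, 0); (0, 2, 0, 0, 0))


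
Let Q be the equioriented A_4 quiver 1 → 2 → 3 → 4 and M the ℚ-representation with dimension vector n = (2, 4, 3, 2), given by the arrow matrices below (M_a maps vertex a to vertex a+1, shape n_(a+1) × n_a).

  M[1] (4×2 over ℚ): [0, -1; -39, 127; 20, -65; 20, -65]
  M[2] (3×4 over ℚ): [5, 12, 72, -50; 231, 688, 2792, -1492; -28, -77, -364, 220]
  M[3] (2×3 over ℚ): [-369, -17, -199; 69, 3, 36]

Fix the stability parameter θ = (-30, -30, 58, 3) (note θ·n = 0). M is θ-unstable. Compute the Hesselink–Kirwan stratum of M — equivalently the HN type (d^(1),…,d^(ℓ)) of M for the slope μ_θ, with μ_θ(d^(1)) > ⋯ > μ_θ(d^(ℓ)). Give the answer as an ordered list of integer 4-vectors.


Barcode: M ≅ I[1,3], I[1,4], I[2,2], I[2,4]. HN layers by μ_θ (3 steps, strictly decreasing):
  μ^(1)=58; μ^(2)=61/2; μ^(3)=-30

((0, 0, 1, 0); (0, 0, 2, 2); (2, 4, 0, 0))


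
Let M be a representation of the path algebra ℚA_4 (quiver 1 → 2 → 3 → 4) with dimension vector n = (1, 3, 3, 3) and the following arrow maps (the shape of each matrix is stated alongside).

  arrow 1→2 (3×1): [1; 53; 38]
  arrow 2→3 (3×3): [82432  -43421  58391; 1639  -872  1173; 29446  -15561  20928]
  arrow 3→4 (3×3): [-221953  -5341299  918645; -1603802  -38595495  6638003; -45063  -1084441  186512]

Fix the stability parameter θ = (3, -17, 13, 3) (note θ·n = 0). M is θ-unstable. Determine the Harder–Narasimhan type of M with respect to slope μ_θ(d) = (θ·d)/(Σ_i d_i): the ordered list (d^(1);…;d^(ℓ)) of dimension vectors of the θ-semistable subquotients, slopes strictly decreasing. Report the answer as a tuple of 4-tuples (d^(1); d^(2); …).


Interval decomposition of M: I[1,4], I[2,4]^2.
HN type (ℓ=3): μ^(1)=8; μ^(2)=-7; μ^(3)=-17

((0, 0, 3, 3); (1, 1, 0, 0); (0, 2, 0, 0))


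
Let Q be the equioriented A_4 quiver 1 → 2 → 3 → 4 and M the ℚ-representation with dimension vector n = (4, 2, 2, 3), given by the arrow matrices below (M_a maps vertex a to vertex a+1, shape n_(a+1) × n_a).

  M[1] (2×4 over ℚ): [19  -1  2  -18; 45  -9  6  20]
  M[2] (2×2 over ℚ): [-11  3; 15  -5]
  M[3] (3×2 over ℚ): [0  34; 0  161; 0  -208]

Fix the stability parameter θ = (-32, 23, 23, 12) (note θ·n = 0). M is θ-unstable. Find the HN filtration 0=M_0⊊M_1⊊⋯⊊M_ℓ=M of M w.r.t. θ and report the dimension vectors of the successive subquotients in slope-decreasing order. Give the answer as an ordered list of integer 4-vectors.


Interval decomposition of M: I[1,1]^2, I[1,3], I[1,4], I[4,4]^2.
HN type (ℓ=4): μ^(1)=23; μ^(2)=58/3; μ^(3)=12; μ^(4)=-32

((0, 1, 1, 0); (0, 1, 1, 1); (0, 0, 0, 2); (4, 0, 0, 0))


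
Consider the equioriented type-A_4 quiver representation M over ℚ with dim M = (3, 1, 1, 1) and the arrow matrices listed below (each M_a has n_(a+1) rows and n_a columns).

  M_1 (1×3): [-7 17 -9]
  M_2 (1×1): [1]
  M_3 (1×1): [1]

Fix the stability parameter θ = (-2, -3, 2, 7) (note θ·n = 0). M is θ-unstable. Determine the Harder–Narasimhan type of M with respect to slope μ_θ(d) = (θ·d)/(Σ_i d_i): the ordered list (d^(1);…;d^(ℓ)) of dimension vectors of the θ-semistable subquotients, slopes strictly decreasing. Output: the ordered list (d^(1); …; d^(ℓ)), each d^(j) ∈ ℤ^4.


Barcode: M ≅ I[1,1]^2, I[1,4]. HN layers by μ_θ (4 steps, strictly decreasing):
  μ^(1)=7; μ^(2)=2; μ^(3)=-2; μ^(4)=-5/2

((0, 0, 0, 1); (0, 0, 1, 0); (2, 0, 0, 0); (1, 1, 0, 0))
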